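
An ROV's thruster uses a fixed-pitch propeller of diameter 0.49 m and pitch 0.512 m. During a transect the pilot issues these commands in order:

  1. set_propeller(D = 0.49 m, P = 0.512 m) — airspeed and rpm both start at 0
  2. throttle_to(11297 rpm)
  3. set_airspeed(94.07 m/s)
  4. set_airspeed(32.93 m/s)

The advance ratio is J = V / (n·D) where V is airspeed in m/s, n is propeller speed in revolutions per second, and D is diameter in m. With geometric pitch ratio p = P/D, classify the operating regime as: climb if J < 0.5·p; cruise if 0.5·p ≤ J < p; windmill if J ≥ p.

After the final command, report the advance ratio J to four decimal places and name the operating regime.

J = 0.3569, regime = climb

set_propeller: D = 0.49 m, P = 0.512 m (p = P/D = 1.044898); state ← (V=0, rpm=0)
throttle_to(11297): rpm ← 11297
set_airspeed(94.07): V ← 94.07 m/s
set_airspeed(32.93): V ← 32.93 m/s
final state: V = 32.93 m/s, rpm = 11297 → n = rpm/60 = 188.283333 rev/s
J = V / (n·D) = 32.93 / (188.283333 × 0.49) = 0.356931
regime bands: climb J<0.5224 | cruise [0.5224, 1.0449) | windmill J≥1.0449
J = 0.3569 → climb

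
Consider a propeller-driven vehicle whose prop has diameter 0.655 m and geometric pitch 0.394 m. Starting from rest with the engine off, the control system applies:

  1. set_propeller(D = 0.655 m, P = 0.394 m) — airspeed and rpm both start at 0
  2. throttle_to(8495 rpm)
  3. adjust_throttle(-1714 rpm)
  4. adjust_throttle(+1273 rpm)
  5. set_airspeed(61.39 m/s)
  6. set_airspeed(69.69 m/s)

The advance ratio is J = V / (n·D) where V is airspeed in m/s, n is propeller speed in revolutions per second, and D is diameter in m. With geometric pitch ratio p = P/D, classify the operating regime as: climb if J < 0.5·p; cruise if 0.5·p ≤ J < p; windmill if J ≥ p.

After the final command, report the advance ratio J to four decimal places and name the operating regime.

set_propeller: D = 0.655 m, P = 0.394 m (p = P/D = 0.601527); state ← (V=0, rpm=0)
throttle_to(8495): rpm ← 8495
adjust_throttle(-1714): rpm ← 8495 -1714 = 6781
adjust_throttle(+1273): rpm ← 6781 +1273 = 8054
set_airspeed(61.39): V ← 61.39 m/s
set_airspeed(69.69): V ← 69.69 m/s
final state: V = 69.69 m/s, rpm = 8054 → n = rpm/60 = 134.233333 rev/s
J = V / (n·D) = 69.69 / (134.233333 × 0.655) = 0.792627
regime bands: climb J<0.3008 | cruise [0.3008, 0.6015) | windmill J≥0.6015
J = 0.7926 → windmill

J = 0.7926, regime = windmill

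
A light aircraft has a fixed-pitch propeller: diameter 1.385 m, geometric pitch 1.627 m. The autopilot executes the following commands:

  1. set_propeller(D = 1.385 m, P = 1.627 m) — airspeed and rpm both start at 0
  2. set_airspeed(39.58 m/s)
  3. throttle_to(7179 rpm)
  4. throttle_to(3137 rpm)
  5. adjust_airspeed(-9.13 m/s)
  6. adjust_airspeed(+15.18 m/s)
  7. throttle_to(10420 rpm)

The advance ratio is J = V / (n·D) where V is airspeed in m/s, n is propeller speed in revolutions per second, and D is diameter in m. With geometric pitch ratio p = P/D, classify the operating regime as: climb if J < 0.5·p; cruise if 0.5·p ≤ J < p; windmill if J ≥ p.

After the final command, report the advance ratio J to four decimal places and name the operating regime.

J = 0.1897, regime = climb

set_propeller: D = 1.385 m, P = 1.627 m (p = P/D = 1.174729); state ← (V=0, rpm=0)
set_airspeed(39.58): V ← 39.58 m/s
throttle_to(7179): rpm ← 7179
throttle_to(3137): rpm ← 3137
adjust_airspeed(-9.13): V ← 39.58 -9.13 = 30.45 m/s
adjust_airspeed(+15.18): V ← 30.45 +15.18 = 45.63 m/s
throttle_to(10420): rpm ← 10420
final state: V = 45.63 m/s, rpm = 10420 → n = rpm/60 = 173.666667 rev/s
J = V / (n·D) = 45.63 / (173.666667 × 1.385) = 0.189707
regime bands: climb J<0.5874 | cruise [0.5874, 1.1747) | windmill J≥1.1747
J = 0.1897 → climb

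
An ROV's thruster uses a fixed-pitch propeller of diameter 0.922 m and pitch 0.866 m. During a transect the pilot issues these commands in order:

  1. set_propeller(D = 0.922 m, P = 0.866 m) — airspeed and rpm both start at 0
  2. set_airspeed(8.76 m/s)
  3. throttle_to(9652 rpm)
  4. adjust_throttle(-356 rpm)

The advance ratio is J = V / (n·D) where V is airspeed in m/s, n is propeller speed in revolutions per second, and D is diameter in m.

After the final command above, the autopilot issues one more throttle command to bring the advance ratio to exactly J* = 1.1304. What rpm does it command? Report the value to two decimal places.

rpm = 504.30

set_propeller: D = 0.922 m, P = 0.866 m (p = P/D = 0.939262); state ← (V=0, rpm=0)
set_airspeed(8.76): V ← 8.76 m/s
throttle_to(9652): rpm ← 9652
adjust_throttle(-356): rpm ← 9652 -356 = 9296
final state: V = 8.76 m/s, rpm = 9296 → n = rpm/60 = 154.933333 rev/s
target J* = 1.1304; solve J* = V/(n·D) for n: n = V/(J*·D) = 8.76/(1.1304 × 0.922) = 8.405064 rev/s
rpm = 60·n = 504.303853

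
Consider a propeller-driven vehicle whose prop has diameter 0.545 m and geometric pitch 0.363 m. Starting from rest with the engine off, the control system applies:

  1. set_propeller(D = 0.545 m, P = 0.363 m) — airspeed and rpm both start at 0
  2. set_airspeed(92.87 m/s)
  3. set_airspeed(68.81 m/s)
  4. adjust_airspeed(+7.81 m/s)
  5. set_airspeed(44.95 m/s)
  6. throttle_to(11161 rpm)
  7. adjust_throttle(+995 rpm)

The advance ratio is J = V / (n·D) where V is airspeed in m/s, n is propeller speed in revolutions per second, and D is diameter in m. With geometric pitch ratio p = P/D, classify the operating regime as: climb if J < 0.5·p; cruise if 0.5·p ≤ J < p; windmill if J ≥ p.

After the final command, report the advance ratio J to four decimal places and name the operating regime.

set_propeller: D = 0.545 m, P = 0.363 m (p = P/D = 0.666055); state ← (V=0, rpm=0)
set_airspeed(92.87): V ← 92.87 m/s
set_airspeed(68.81): V ← 68.81 m/s
adjust_airspeed(+7.81): V ← 68.81 +7.81 = 76.62 m/s
set_airspeed(44.95): V ← 44.95 m/s
throttle_to(11161): rpm ← 11161
adjust_throttle(+995): rpm ← 11161 +995 = 12156
final state: V = 44.95 m/s, rpm = 12156 → n = rpm/60 = 202.600000 rev/s
J = V / (n·D) = 44.95 / (202.600000 × 0.545) = 0.407093
regime bands: climb J<0.3330 | cruise [0.3330, 0.6661) | windmill J≥0.6661
J = 0.4071 → cruise

J = 0.4071, regime = cruise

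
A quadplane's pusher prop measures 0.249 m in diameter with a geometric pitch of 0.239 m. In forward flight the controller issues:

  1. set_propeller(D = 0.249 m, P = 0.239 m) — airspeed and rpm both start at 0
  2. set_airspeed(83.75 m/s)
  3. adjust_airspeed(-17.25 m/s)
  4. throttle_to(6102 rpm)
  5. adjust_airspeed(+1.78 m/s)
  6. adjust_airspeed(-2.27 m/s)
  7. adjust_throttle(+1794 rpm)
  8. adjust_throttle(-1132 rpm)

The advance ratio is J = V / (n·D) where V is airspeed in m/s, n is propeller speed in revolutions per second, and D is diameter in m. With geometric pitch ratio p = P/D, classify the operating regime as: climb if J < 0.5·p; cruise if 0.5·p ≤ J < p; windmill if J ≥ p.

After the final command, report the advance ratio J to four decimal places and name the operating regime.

set_propeller: D = 0.249 m, P = 0.239 m (p = P/D = 0.959839); state ← (V=0, rpm=0)
set_airspeed(83.75): V ← 83.75 m/s
adjust_airspeed(-17.25): V ← 83.75 -17.25 = 66.5 m/s
throttle_to(6102): rpm ← 6102
adjust_airspeed(+1.78): V ← 66.5 +1.78 = 68.28 m/s
adjust_airspeed(-2.27): V ← 68.28 -2.27 = 66.01 m/s
adjust_throttle(+1794): rpm ← 6102 +1794 = 7896
adjust_throttle(-1132): rpm ← 7896 -1132 = 6764
final state: V = 66.01 m/s, rpm = 6764 → n = rpm/60 = 112.733333 rev/s
J = V / (n·D) = 66.01 / (112.733333 × 0.249) = 2.351571
regime bands: climb J<0.4799 | cruise [0.4799, 0.9598) | windmill J≥0.9598
J = 2.3516 → windmill

J = 2.3516, regime = windmill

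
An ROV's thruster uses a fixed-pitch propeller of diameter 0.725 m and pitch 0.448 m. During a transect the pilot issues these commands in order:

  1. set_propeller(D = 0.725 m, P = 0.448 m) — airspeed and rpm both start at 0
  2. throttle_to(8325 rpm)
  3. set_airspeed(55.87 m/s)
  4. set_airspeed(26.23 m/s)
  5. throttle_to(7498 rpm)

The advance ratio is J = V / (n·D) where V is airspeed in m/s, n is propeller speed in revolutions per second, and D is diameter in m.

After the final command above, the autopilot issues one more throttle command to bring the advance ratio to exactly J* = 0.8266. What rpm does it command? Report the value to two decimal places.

rpm = 2626.13

set_propeller: D = 0.725 m, P = 0.448 m (p = P/D = 0.617931); state ← (V=0, rpm=0)
throttle_to(8325): rpm ← 8325
set_airspeed(55.87): V ← 55.87 m/s
set_airspeed(26.23): V ← 26.23 m/s
throttle_to(7498): rpm ← 7498
final state: V = 26.23 m/s, rpm = 7498 → n = rpm/60 = 124.966667 rev/s
target J* = 0.8266; solve J* = V/(n·D) for n: n = V/(J*·D) = 26.23/(0.8266 × 0.725) = 43.768825 rev/s
rpm = 60·n = 2626.129471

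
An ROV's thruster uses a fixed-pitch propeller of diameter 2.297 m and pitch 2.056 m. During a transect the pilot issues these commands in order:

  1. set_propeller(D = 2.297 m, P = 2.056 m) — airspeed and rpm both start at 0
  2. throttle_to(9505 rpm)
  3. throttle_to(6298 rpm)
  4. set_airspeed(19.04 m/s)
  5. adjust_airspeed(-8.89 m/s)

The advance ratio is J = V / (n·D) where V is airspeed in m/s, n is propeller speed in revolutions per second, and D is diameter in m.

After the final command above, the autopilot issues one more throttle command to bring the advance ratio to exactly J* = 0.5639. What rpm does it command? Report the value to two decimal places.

set_propeller: D = 2.297 m, P = 2.056 m (p = P/D = 0.895081); state ← (V=0, rpm=0)
throttle_to(9505): rpm ← 9505
throttle_to(6298): rpm ← 6298
set_airspeed(19.04): V ← 19.04 m/s
adjust_airspeed(-8.89): V ← 19.04 -8.89 = 10.15 m/s
final state: V = 10.15 m/s, rpm = 6298 → n = rpm/60 = 104.966667 rev/s
target J* = 0.5639; solve J* = V/(n·D) for n: n = V/(J*·D) = 10.15/(0.5639 × 2.297) = 7.836154 rev/s
rpm = 60·n = 470.169229

rpm = 470.17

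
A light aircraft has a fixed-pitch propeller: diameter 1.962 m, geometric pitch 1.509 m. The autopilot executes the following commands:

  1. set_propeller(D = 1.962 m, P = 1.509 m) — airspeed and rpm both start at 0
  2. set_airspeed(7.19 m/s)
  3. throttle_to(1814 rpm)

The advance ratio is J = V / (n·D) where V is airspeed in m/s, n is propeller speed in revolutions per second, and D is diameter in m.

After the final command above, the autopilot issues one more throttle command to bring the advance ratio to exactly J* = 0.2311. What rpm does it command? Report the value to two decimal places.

rpm = 951.44

set_propeller: D = 1.962 m, P = 1.509 m (p = P/D = 0.769113); state ← (V=0, rpm=0)
set_airspeed(7.19): V ← 7.19 m/s
throttle_to(1814): rpm ← 1814
final state: V = 7.19 m/s, rpm = 1814 → n = rpm/60 = 30.233333 rev/s
target J* = 0.2311; solve J* = V/(n·D) for n: n = V/(J*·D) = 7.19/(0.2311 × 1.962) = 15.857326 rev/s
rpm = 60·n = 951.439532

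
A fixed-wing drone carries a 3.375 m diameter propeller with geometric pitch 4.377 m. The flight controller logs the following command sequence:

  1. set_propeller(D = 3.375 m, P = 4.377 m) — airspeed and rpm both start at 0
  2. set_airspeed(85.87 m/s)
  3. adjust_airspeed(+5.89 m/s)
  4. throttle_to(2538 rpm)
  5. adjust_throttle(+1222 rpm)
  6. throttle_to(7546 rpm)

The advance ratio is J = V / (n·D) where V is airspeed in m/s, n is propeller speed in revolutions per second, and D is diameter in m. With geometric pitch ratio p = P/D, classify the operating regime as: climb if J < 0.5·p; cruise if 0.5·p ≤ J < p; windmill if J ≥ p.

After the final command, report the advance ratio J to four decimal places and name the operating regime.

J = 0.2162, regime = climb

set_propeller: D = 3.375 m, P = 4.377 m (p = P/D = 1.296889); state ← (V=0, rpm=0)
set_airspeed(85.87): V ← 85.87 m/s
adjust_airspeed(+5.89): V ← 85.87 +5.89 = 91.76 m/s
throttle_to(2538): rpm ← 2538
adjust_throttle(+1222): rpm ← 2538 +1222 = 3760
throttle_to(7546): rpm ← 7546
final state: V = 91.76 m/s, rpm = 7546 → n = rpm/60 = 125.766667 rev/s
J = V / (n·D) = 91.76 / (125.766667 × 3.375) = 0.216179
regime bands: climb J<0.6484 | cruise [0.6484, 1.2969) | windmill J≥1.2969
J = 0.2162 → climb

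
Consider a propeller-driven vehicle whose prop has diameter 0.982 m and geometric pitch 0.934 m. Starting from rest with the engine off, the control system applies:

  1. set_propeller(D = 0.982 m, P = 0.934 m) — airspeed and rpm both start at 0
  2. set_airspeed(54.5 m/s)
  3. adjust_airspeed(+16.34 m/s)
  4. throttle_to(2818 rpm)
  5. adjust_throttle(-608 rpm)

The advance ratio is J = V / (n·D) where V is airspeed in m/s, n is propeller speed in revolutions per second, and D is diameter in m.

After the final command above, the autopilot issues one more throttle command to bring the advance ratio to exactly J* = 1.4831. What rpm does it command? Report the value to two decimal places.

rpm = 2918.42

set_propeller: D = 0.982 m, P = 0.934 m (p = P/D = 0.951120); state ← (V=0, rpm=0)
set_airspeed(54.5): V ← 54.5 m/s
adjust_airspeed(+16.34): V ← 54.5 +16.34 = 70.84 m/s
throttle_to(2818): rpm ← 2818
adjust_throttle(-608): rpm ← 2818 -608 = 2210
final state: V = 70.84 m/s, rpm = 2210 → n = rpm/60 = 36.833333 rev/s
target J* = 1.4831; solve J* = V/(n·D) for n: n = V/(J*·D) = 70.84/(1.4831 × 0.982) = 48.640343 rev/s
rpm = 60·n = 2918.420587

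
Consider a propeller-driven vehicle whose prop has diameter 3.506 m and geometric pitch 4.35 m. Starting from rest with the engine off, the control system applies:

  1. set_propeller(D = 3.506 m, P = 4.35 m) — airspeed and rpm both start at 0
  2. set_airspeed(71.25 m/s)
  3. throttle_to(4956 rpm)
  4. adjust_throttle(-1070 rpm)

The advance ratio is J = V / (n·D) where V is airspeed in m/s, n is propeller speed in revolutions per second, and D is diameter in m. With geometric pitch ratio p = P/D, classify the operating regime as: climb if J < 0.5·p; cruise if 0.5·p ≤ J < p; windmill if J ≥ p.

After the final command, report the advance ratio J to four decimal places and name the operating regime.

set_propeller: D = 3.506 m, P = 4.35 m (p = P/D = 1.240730); state ← (V=0, rpm=0)
set_airspeed(71.25): V ← 71.25 m/s
throttle_to(4956): rpm ← 4956
adjust_throttle(-1070): rpm ← 4956 -1070 = 3886
final state: V = 71.25 m/s, rpm = 3886 → n = rpm/60 = 64.766667 rev/s
J = V / (n·D) = 71.25 / (64.766667 × 3.506) = 0.313777
regime bands: climb J<0.6204 | cruise [0.6204, 1.2407) | windmill J≥1.2407
J = 0.3138 → climb

J = 0.3138, regime = climb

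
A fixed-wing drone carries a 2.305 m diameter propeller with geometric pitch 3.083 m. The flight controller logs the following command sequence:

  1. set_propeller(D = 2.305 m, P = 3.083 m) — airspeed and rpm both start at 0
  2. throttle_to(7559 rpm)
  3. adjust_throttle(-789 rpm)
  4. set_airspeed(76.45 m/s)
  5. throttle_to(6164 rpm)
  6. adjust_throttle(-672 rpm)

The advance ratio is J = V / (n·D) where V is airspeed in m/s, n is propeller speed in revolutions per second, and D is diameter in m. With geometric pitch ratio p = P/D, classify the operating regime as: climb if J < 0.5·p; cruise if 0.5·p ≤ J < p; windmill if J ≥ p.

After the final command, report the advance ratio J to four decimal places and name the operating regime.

set_propeller: D = 2.305 m, P = 3.083 m (p = P/D = 1.337527); state ← (V=0, rpm=0)
throttle_to(7559): rpm ← 7559
adjust_throttle(-789): rpm ← 7559 -789 = 6770
set_airspeed(76.45): V ← 76.45 m/s
throttle_to(6164): rpm ← 6164
adjust_throttle(-672): rpm ← 6164 -672 = 5492
final state: V = 76.45 m/s, rpm = 5492 → n = rpm/60 = 91.533333 rev/s
J = V / (n·D) = 76.45 / (91.533333 × 2.305) = 0.362349
regime bands: climb J<0.6688 | cruise [0.6688, 1.3375) | windmill J≥1.3375
J = 0.3623 → climb

J = 0.3623, regime = climb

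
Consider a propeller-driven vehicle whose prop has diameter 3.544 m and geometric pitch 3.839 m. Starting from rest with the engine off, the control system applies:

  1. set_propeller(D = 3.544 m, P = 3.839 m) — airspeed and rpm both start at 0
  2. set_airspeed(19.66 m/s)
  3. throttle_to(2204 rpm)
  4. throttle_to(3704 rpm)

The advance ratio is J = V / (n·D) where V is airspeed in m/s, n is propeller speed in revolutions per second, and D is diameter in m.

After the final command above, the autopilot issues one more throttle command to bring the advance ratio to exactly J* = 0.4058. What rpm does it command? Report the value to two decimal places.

set_propeller: D = 3.544 m, P = 3.839 m (p = P/D = 1.083239); state ← (V=0, rpm=0)
set_airspeed(19.66): V ← 19.66 m/s
throttle_to(2204): rpm ← 2204
throttle_to(3704): rpm ← 3704
final state: V = 19.66 m/s, rpm = 3704 → n = rpm/60 = 61.733333 rev/s
target J* = 0.4058; solve J* = V/(n·D) for n: n = V/(J*·D) = 19.66/(0.4058 × 3.544) = 13.670291 rev/s
rpm = 60·n = 820.217456

rpm = 820.22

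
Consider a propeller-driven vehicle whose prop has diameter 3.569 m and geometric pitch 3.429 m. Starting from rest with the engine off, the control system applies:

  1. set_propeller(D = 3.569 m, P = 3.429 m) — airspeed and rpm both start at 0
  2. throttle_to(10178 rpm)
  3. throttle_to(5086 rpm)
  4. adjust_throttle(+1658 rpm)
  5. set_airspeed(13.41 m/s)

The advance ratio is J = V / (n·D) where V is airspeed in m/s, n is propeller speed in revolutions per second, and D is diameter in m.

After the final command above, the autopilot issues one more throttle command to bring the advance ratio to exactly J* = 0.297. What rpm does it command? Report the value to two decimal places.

set_propeller: D = 3.569 m, P = 3.429 m (p = P/D = 0.960773); state ← (V=0, rpm=0)
throttle_to(10178): rpm ← 10178
throttle_to(5086): rpm ← 5086
adjust_throttle(+1658): rpm ← 5086 +1658 = 6744
set_airspeed(13.41): V ← 13.41 m/s
final state: V = 13.41 m/s, rpm = 6744 → n = rpm/60 = 112.400000 rev/s
target J* = 0.297; solve J* = V/(n·D) for n: n = V/(J*·D) = 13.41/(0.297 × 3.569) = 12.651027 rev/s
rpm = 60·n = 759.061616

rpm = 759.06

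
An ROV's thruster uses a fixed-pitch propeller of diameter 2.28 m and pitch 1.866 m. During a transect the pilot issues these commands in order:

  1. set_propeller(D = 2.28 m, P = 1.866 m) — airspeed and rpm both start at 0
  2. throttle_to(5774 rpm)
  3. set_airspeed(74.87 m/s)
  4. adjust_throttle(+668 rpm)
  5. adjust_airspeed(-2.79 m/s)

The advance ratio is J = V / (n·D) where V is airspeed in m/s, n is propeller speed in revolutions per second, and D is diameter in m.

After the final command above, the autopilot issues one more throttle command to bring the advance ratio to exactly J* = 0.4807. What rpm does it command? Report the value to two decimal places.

set_propeller: D = 2.28 m, P = 1.866 m (p = P/D = 0.818421); state ← (V=0, rpm=0)
throttle_to(5774): rpm ← 5774
set_airspeed(74.87): V ← 74.87 m/s
adjust_throttle(+668): rpm ← 5774 +668 = 6442
adjust_airspeed(-2.79): V ← 74.87 -2.79 = 72.08 m/s
final state: V = 72.08 m/s, rpm = 6442 → n = rpm/60 = 107.366667 rev/s
target J* = 0.4807; solve J* = V/(n·D) for n: n = V/(J*·D) = 72.08/(0.4807 × 2.28) = 65.766663 rev/s
rpm = 60·n = 3945.999803

rpm = 3946.00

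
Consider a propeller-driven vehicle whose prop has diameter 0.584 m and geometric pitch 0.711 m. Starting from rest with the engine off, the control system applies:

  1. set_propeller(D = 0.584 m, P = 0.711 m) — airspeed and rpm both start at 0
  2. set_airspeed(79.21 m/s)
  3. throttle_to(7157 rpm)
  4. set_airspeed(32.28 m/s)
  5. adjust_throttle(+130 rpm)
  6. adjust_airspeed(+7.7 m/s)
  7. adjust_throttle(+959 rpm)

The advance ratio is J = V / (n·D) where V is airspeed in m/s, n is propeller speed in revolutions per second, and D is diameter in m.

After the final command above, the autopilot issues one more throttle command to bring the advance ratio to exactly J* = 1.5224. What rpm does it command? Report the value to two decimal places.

set_propeller: D = 0.584 m, P = 0.711 m (p = P/D = 1.217466); state ← (V=0, rpm=0)
set_airspeed(79.21): V ← 79.21 m/s
throttle_to(7157): rpm ← 7157
set_airspeed(32.28): V ← 32.28 m/s
adjust_throttle(+130): rpm ← 7157 +130 = 7287
adjust_airspeed(+7.7): V ← 32.28 +7.7 = 39.98 m/s
adjust_throttle(+959): rpm ← 7287 +959 = 8246
final state: V = 39.98 m/s, rpm = 8246 → n = rpm/60 = 137.433333 rev/s
target J* = 1.5224; solve J* = V/(n·D) for n: n = V/(J*·D) = 39.98/(1.5224 × 0.584) = 44.967751 rev/s
rpm = 60·n = 2698.065059

rpm = 2698.07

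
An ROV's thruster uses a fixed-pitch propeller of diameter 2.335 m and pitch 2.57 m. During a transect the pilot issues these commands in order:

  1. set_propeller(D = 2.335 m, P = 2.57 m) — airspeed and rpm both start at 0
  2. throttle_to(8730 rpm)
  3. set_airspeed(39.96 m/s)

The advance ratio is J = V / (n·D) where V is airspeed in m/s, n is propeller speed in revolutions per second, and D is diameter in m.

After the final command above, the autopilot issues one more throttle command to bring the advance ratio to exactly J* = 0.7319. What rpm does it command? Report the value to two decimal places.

rpm = 1402.94

set_propeller: D = 2.335 m, P = 2.57 m (p = P/D = 1.100642); state ← (V=0, rpm=0)
throttle_to(8730): rpm ← 8730
set_airspeed(39.96): V ← 39.96 m/s
final state: V = 39.96 m/s, rpm = 8730 → n = rpm/60 = 145.500000 rev/s
target J* = 0.7319; solve J* = V/(n·D) for n: n = V/(J*·D) = 39.96/(0.7319 × 2.335) = 23.382279 rev/s
rpm = 60·n = 1402.936770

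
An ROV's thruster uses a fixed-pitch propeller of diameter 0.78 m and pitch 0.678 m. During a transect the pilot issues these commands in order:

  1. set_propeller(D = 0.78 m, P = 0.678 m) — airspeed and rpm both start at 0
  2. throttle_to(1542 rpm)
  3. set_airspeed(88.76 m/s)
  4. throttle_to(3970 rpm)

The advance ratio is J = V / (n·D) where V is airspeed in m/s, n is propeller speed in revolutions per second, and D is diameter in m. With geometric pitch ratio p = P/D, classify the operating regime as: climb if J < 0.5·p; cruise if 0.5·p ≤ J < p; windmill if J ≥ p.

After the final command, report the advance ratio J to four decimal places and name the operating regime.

J = 1.7198, regime = windmill

set_propeller: D = 0.78 m, P = 0.678 m (p = P/D = 0.869231); state ← (V=0, rpm=0)
throttle_to(1542): rpm ← 1542
set_airspeed(88.76): V ← 88.76 m/s
throttle_to(3970): rpm ← 3970
final state: V = 88.76 m/s, rpm = 3970 → n = rpm/60 = 66.166667 rev/s
J = V / (n·D) = 88.76 / (66.166667 × 0.78) = 1.719822
regime bands: climb J<0.4346 | cruise [0.4346, 0.8692) | windmill J≥0.8692
J = 1.7198 → windmill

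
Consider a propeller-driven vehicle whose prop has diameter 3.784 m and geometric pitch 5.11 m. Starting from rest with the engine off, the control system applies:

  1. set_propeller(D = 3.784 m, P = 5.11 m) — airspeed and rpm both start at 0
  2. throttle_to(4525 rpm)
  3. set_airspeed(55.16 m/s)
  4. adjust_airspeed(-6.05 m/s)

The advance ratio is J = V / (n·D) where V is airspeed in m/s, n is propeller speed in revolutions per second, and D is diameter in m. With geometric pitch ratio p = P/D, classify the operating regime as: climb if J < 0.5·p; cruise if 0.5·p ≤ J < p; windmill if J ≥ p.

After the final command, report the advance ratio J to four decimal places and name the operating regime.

set_propeller: D = 3.784 m, P = 5.11 m (p = P/D = 1.350423); state ← (V=0, rpm=0)
throttle_to(4525): rpm ← 4525
set_airspeed(55.16): V ← 55.16 m/s
adjust_airspeed(-6.05): V ← 55.16 -6.05 = 49.11 m/s
final state: V = 49.11 m/s, rpm = 4525 → n = rpm/60 = 75.416667 rev/s
J = V / (n·D) = 49.11 / (75.416667 × 3.784) = 0.172088
regime bands: climb J<0.6752 | cruise [0.6752, 1.3504) | windmill J≥1.3504
J = 0.1721 → climb

J = 0.1721, regime = climb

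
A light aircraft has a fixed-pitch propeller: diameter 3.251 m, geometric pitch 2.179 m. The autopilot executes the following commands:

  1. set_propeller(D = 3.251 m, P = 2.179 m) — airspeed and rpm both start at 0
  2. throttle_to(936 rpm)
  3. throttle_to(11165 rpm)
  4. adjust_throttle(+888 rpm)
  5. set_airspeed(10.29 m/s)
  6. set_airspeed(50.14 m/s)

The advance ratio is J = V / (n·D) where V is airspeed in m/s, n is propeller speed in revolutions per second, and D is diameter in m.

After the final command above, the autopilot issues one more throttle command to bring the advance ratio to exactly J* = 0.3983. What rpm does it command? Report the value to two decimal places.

set_propeller: D = 3.251 m, P = 2.179 m (p = P/D = 0.670255); state ← (V=0, rpm=0)
throttle_to(936): rpm ← 936
throttle_to(11165): rpm ← 11165
adjust_throttle(+888): rpm ← 11165 +888 = 12053
set_airspeed(10.29): V ← 10.29 m/s
set_airspeed(50.14): V ← 50.14 m/s
final state: V = 50.14 m/s, rpm = 12053 → n = rpm/60 = 200.883333 rev/s
target J* = 0.3983; solve J* = V/(n·D) for n: n = V/(J*·D) = 50.14/(0.3983 × 3.251) = 38.721935 rev/s
rpm = 60·n = 2323.316111

rpm = 2323.32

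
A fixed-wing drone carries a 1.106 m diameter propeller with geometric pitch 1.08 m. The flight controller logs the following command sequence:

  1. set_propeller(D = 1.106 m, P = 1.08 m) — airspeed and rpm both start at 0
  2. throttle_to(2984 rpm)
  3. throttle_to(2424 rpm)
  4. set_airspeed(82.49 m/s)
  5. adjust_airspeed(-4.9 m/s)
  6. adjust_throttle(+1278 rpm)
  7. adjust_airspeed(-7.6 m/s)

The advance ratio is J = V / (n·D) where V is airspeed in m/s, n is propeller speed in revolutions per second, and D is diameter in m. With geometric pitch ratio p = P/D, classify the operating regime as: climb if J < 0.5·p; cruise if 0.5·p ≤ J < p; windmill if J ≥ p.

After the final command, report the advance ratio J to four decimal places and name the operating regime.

set_propeller: D = 1.106 m, P = 1.08 m (p = P/D = 0.976492); state ← (V=0, rpm=0)
throttle_to(2984): rpm ← 2984
throttle_to(2424): rpm ← 2424
set_airspeed(82.49): V ← 82.49 m/s
adjust_airspeed(-4.9): V ← 82.49 -4.9 = 77.59 m/s
adjust_throttle(+1278): rpm ← 2424 +1278 = 3702
adjust_airspeed(-7.6): V ← 77.59 -7.6 = 69.99 m/s
final state: V = 69.99 m/s, rpm = 3702 → n = rpm/60 = 61.700000 rev/s
J = V / (n·D) = 69.99 / (61.700000 × 1.106) = 1.025642
regime bands: climb J<0.4882 | cruise [0.4882, 0.9765) | windmill J≥0.9765
J = 1.0256 → windmill

J = 1.0256, regime = windmill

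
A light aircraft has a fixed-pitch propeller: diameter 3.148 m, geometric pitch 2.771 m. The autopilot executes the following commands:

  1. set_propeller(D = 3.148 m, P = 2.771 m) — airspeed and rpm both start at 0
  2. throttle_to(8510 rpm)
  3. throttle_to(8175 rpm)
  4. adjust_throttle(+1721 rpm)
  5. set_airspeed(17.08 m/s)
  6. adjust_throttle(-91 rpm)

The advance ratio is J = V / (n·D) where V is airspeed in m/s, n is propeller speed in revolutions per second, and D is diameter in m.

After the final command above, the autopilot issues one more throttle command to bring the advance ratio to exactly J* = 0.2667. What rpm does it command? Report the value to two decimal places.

set_propeller: D = 3.148 m, P = 2.771 m (p = P/D = 0.880241); state ← (V=0, rpm=0)
throttle_to(8510): rpm ← 8510
throttle_to(8175): rpm ← 8175
adjust_throttle(+1721): rpm ← 8175 +1721 = 9896
set_airspeed(17.08): V ← 17.08 m/s
adjust_throttle(-91): rpm ← 9896 -91 = 9805
final state: V = 17.08 m/s, rpm = 9805 → n = rpm/60 = 163.416667 rev/s
target J* = 0.2667; solve J* = V/(n·D) for n: n = V/(J*·D) = 17.08/(0.2667 × 3.148) = 20.343709 rev/s
rpm = 60·n = 1220.622517

rpm = 1220.62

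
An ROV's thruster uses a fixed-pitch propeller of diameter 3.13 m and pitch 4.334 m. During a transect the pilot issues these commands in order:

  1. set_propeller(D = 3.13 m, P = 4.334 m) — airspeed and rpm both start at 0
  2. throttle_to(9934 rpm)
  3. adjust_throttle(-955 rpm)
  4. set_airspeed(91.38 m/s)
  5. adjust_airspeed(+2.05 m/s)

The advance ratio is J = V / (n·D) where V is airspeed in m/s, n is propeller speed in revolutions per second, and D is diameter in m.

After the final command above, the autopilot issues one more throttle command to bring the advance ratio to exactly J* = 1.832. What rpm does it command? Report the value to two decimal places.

set_propeller: D = 3.13 m, P = 4.334 m (p = P/D = 1.384665); state ← (V=0, rpm=0)
throttle_to(9934): rpm ← 9934
adjust_throttle(-955): rpm ← 9934 -955 = 8979
set_airspeed(91.38): V ← 91.38 m/s
adjust_airspeed(+2.05): V ← 91.38 +2.05 = 93.43 m/s
final state: V = 93.43 m/s, rpm = 8979 → n = rpm/60 = 149.650000 rev/s
target J* = 1.832; solve J* = V/(n·D) for n: n = V/(J*·D) = 93.43/(1.832 × 3.13) = 16.293581 rev/s
rpm = 60·n = 977.614856

rpm = 977.61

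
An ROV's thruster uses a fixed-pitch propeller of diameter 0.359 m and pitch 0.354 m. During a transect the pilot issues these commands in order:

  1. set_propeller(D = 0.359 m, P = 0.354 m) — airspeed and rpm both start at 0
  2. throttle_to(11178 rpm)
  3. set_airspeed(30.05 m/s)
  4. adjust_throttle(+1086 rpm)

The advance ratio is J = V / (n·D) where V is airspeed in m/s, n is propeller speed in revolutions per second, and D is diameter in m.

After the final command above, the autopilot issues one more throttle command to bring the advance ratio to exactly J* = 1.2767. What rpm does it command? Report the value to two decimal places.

set_propeller: D = 0.359 m, P = 0.354 m (p = P/D = 0.986072); state ← (V=0, rpm=0)
throttle_to(11178): rpm ← 11178
set_airspeed(30.05): V ← 30.05 m/s
adjust_throttle(+1086): rpm ← 11178 +1086 = 12264
final state: V = 30.05 m/s, rpm = 12264 → n = rpm/60 = 204.400000 rev/s
target J* = 1.2767; solve J* = V/(n·D) for n: n = V/(J*·D) = 30.05/(1.2767 × 0.359) = 65.563355 rev/s
rpm = 60·n = 3933.801302

rpm = 3933.80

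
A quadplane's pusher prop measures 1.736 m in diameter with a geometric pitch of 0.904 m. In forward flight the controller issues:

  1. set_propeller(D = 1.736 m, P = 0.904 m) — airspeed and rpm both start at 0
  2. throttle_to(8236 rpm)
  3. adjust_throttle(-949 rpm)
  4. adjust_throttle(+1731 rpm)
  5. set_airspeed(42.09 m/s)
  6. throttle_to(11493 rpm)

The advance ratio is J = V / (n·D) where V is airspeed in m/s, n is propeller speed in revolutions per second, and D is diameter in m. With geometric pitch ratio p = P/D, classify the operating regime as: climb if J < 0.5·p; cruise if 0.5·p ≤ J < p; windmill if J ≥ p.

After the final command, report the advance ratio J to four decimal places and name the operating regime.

J = 0.1266, regime = climb

set_propeller: D = 1.736 m, P = 0.904 m (p = P/D = 0.520737); state ← (V=0, rpm=0)
throttle_to(8236): rpm ← 8236
adjust_throttle(-949): rpm ← 8236 -949 = 7287
adjust_throttle(+1731): rpm ← 7287 +1731 = 9018
set_airspeed(42.09): V ← 42.09 m/s
throttle_to(11493): rpm ← 11493
final state: V = 42.09 m/s, rpm = 11493 → n = rpm/60 = 191.550000 rev/s
J = V / (n·D) = 42.09 / (191.550000 × 1.736) = 0.126575
regime bands: climb J<0.2604 | cruise [0.2604, 0.5207) | windmill J≥0.5207
J = 0.1266 → climb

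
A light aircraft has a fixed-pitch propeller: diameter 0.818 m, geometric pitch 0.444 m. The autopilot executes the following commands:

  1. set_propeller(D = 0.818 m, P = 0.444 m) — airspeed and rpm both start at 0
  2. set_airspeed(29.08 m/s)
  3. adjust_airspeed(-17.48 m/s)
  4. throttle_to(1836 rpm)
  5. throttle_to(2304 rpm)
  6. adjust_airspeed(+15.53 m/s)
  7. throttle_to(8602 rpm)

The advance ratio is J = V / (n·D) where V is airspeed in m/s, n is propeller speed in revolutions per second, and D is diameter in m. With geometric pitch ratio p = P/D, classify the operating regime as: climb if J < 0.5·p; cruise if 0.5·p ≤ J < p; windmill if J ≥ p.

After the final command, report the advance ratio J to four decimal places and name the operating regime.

set_propeller: D = 0.818 m, P = 0.444 m (p = P/D = 0.542787); state ← (V=0, rpm=0)
set_airspeed(29.08): V ← 29.08 m/s
adjust_airspeed(-17.48): V ← 29.08 -17.48 = 11.6 m/s
throttle_to(1836): rpm ← 1836
throttle_to(2304): rpm ← 2304
adjust_airspeed(+15.53): V ← 11.6 +15.53 = 27.13 m/s
throttle_to(8602): rpm ← 8602
final state: V = 27.13 m/s, rpm = 8602 → n = rpm/60 = 143.366667 rev/s
J = V / (n·D) = 27.13 / (143.366667 × 0.818) = 0.231339
regime bands: climb J<0.2714 | cruise [0.2714, 0.5428) | windmill J≥0.5428
J = 0.2313 → climb

J = 0.2313, regime = climb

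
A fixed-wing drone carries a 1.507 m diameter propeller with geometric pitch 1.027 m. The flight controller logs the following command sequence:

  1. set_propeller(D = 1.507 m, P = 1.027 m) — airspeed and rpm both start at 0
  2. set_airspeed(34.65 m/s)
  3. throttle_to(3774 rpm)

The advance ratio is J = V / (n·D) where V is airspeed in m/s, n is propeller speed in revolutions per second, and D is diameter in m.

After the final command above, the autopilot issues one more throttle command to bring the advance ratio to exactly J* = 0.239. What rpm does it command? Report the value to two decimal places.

rpm = 5772.23

set_propeller: D = 1.507 m, P = 1.027 m (p = P/D = 0.681486); state ← (V=0, rpm=0)
set_airspeed(34.65): V ← 34.65 m/s
throttle_to(3774): rpm ← 3774
final state: V = 34.65 m/s, rpm = 3774 → n = rpm/60 = 62.900000 rev/s
target J* = 0.239; solve J* = V/(n·D) for n: n = V/(J*·D) = 34.65/(0.239 × 1.507) = 96.203769 rev/s
rpm = 60·n = 5772.226125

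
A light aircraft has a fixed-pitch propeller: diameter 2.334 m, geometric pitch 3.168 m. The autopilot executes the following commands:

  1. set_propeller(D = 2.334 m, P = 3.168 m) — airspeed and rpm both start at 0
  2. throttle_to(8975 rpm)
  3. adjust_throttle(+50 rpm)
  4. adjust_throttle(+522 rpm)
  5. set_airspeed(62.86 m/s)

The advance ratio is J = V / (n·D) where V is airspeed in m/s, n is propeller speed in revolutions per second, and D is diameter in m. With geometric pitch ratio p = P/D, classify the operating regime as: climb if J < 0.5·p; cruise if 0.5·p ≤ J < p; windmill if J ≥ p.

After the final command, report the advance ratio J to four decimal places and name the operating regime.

set_propeller: D = 2.334 m, P = 3.168 m (p = P/D = 1.357326); state ← (V=0, rpm=0)
throttle_to(8975): rpm ← 8975
adjust_throttle(+50): rpm ← 8975 +50 = 9025
adjust_throttle(+522): rpm ← 9025 +522 = 9547
set_airspeed(62.86): V ← 62.86 m/s
final state: V = 62.86 m/s, rpm = 9547 → n = rpm/60 = 159.116667 rev/s
J = V / (n·D) = 62.86 / (159.116667 × 2.334) = 0.169261
regime bands: climb J<0.6787 | cruise [0.6787, 1.3573) | windmill J≥1.3573
J = 0.1693 → climb

J = 0.1693, regime = climb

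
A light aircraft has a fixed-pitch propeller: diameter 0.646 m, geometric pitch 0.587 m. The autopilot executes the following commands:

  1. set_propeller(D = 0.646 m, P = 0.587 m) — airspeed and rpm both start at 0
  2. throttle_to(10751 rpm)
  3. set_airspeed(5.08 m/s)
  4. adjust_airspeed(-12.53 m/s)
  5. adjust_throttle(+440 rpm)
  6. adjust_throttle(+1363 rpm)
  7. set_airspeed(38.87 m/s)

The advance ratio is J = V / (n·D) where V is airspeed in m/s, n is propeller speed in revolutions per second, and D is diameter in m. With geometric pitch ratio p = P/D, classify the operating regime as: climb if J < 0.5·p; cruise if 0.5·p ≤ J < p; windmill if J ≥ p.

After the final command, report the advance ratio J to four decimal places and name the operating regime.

set_propeller: D = 0.646 m, P = 0.587 m (p = P/D = 0.908669); state ← (V=0, rpm=0)
throttle_to(10751): rpm ← 10751
set_airspeed(5.08): V ← 5.08 m/s
adjust_airspeed(-12.53): V ← 5.08 -12.53 = -7.45 m/s
adjust_throttle(+440): rpm ← 10751 +440 = 11191
adjust_throttle(+1363): rpm ← 11191 +1363 = 12554
set_airspeed(38.87): V ← 38.87 m/s
final state: V = 38.87 m/s, rpm = 12554 → n = rpm/60 = 209.233333 rev/s
J = V / (n·D) = 38.87 / (209.233333 × 0.646) = 0.287575
regime bands: climb J<0.4543 | cruise [0.4543, 0.9087) | windmill J≥0.9087
J = 0.2876 → climb

J = 0.2876, regime = climb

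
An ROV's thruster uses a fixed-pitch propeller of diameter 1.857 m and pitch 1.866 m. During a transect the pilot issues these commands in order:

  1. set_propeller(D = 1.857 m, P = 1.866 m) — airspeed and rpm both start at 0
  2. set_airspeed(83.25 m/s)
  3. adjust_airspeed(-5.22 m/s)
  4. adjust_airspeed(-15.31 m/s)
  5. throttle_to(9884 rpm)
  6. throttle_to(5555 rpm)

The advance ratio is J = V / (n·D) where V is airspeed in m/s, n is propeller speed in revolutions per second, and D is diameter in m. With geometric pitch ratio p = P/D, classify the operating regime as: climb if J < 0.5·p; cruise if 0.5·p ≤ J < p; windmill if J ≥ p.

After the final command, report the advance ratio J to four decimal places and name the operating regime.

J = 0.3648, regime = climb

set_propeller: D = 1.857 m, P = 1.866 m (p = P/D = 1.004847); state ← (V=0, rpm=0)
set_airspeed(83.25): V ← 83.25 m/s
adjust_airspeed(-5.22): V ← 83.25 -5.22 = 78.03 m/s
adjust_airspeed(-15.31): V ← 78.03 -15.31 = 62.72 m/s
throttle_to(9884): rpm ← 9884
throttle_to(5555): rpm ← 5555
final state: V = 62.72 m/s, rpm = 5555 → n = rpm/60 = 92.583333 rev/s
J = V / (n·D) = 62.72 / (92.583333 × 1.857) = 0.364805
regime bands: climb J<0.5024 | cruise [0.5024, 1.0048) | windmill J≥1.0048
J = 0.3648 → climb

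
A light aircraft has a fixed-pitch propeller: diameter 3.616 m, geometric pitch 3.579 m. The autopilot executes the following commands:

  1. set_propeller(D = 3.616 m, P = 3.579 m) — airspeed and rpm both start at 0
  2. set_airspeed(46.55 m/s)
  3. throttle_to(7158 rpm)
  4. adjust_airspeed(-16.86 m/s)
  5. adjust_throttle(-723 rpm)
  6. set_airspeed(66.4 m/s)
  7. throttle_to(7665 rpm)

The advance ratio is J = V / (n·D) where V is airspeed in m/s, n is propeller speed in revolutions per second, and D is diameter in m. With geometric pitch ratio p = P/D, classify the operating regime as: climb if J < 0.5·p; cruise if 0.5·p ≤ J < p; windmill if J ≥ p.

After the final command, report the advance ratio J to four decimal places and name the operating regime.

J = 0.1437, regime = climb

set_propeller: D = 3.616 m, P = 3.579 m (p = P/D = 0.989768); state ← (V=0, rpm=0)
set_airspeed(46.55): V ← 46.55 m/s
throttle_to(7158): rpm ← 7158
adjust_airspeed(-16.86): V ← 46.55 -16.86 = 29.69 m/s
adjust_throttle(-723): rpm ← 7158 -723 = 6435
set_airspeed(66.4): V ← 66.4 m/s
throttle_to(7665): rpm ← 7665
final state: V = 66.4 m/s, rpm = 7665 → n = rpm/60 = 127.750000 rev/s
J = V / (n·D) = 66.4 / (127.750000 × 3.616) = 0.143740
regime bands: climb J<0.4949 | cruise [0.4949, 0.9898) | windmill J≥0.9898
J = 0.1437 → climb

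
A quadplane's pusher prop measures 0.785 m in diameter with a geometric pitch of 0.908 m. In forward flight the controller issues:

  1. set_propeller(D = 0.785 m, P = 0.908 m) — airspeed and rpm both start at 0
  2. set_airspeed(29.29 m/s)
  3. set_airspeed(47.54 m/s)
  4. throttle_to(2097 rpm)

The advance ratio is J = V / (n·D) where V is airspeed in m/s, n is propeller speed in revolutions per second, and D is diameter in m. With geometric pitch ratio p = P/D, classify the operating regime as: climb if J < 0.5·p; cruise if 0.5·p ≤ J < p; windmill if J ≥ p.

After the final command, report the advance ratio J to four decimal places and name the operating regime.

J = 1.7328, regime = windmill

set_propeller: D = 0.785 m, P = 0.908 m (p = P/D = 1.156688); state ← (V=0, rpm=0)
set_airspeed(29.29): V ← 29.29 m/s
set_airspeed(47.54): V ← 47.54 m/s
throttle_to(2097): rpm ← 2097
final state: V = 47.54 m/s, rpm = 2097 → n = rpm/60 = 34.950000 rev/s
J = V / (n·D) = 47.54 / (34.950000 × 0.785) = 1.732776
regime bands: climb J<0.5783 | cruise [0.5783, 1.1567) | windmill J≥1.1567
J = 1.7328 → windmill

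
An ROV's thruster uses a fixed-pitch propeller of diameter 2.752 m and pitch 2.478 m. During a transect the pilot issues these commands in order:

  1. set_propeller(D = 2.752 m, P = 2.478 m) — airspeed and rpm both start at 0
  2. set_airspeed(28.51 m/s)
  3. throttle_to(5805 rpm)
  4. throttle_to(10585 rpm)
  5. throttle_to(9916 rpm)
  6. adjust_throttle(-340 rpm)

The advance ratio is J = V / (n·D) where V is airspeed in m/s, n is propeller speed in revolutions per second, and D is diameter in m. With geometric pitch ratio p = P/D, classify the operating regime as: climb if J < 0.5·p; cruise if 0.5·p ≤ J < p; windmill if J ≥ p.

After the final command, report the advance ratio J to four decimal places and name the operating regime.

J = 0.0649, regime = climb

set_propeller: D = 2.752 m, P = 2.478 m (p = P/D = 0.900436); state ← (V=0, rpm=0)
set_airspeed(28.51): V ← 28.51 m/s
throttle_to(5805): rpm ← 5805
throttle_to(10585): rpm ← 10585
throttle_to(9916): rpm ← 9916
adjust_throttle(-340): rpm ← 9916 -340 = 9576
final state: V = 28.51 m/s, rpm = 9576 → n = rpm/60 = 159.600000 rev/s
J = V / (n·D) = 28.51 / (159.600000 × 2.752) = 0.064911
regime bands: climb J<0.4502 | cruise [0.4502, 0.9004) | windmill J≥0.9004
J = 0.0649 → climb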